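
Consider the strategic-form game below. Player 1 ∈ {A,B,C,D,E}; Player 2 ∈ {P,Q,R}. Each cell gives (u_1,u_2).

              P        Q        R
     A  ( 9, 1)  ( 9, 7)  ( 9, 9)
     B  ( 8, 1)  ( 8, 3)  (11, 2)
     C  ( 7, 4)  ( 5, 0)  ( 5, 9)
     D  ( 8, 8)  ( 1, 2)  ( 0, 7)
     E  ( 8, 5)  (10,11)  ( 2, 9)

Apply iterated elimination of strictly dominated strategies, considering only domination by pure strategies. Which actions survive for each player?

IESDS → P1:{A,B,E} P2:{Q,R}

P1 drop C (A beats it: P:9>7 Q:9>5 R:9>5)
P1 drop D (A beats it: P:9>8 Q:9>1 R:9>0)
P2 drop P (Q beats it: A:7>1 B:3>1 E:11>5)
P1→{A,B,E} P2→{Q,R}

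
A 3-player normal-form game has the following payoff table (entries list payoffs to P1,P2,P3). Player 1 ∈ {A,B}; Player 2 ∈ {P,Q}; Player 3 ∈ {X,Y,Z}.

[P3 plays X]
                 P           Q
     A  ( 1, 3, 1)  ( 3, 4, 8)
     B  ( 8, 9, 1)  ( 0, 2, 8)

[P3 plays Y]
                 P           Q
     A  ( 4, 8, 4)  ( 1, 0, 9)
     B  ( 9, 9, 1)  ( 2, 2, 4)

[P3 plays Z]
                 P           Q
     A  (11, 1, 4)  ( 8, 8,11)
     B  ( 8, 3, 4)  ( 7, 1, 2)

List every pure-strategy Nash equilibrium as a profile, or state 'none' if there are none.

(A,P,X): not NE [P1→B gives 8>1; P2→Q gives 4>3; P3→Z gives 4>1]
(A,P,Y): not NE [P1→B gives 9>4]
(A,P,Z): not NE [P2→Q gives 8>1]
(A,Q,X): not NE [P3→Z gives 11>8]
(A,Q,Y): not NE [P1→B gives 2>1; P2→P gives 8>0; P3→Z gives 11>9]
(A,Q,Z): NE
(B,P,X): not NE [P3→Z gives 4>1]
(B,P,Y): not NE [P3→Z gives 4>1]
(B,P,Z): not NE [P1→A gives 11>8]
(B,Q,X): not NE [P1→A gives 3>0; P2→P gives 9>2]
(B,Q,Y): not NE [P2→P gives 9>2; P3→X gives 8>4]
(B,Q,Z): not NE [P1→A gives 8>7; P2→P gives 3>1; P3→X gives 8>2]

NE set: (A,Q,Z)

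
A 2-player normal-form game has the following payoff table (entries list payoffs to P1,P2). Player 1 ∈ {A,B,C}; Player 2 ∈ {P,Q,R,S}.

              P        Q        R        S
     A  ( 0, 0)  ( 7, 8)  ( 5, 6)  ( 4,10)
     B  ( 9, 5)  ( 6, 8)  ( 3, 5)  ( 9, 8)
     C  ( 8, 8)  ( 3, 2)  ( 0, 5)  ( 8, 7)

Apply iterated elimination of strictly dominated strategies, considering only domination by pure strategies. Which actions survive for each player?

P1 drop C (B beats it: P:9>8 Q:6>3 R:3>0 S:9>8)
P2 drop P (Q beats it: A:8>0 B:8>5)
P2 drop R (Q beats it: A:8>6 B:8>5)
P1→{A,B} P2→{Q,S}

Remaining: P1:{A,B} P2:{Q,S}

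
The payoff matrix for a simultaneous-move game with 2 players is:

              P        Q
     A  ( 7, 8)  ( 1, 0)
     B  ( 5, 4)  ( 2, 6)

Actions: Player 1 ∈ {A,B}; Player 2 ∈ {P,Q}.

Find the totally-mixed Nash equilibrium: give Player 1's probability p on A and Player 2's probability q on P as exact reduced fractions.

P1 indiff ⇒ q·7+(1-q)·1 = q·5+(1-q)·2 ⇒ q(2) = (1-q)(1) ⇒ q = 1/3
P2 indiff ⇒ p·8+(1-p)·4 = p·0+(1-p)·6 ⇒ p(8) = (1-p)(2) ⇒ p = 1/5

(p,q) = (1/5, 1/3)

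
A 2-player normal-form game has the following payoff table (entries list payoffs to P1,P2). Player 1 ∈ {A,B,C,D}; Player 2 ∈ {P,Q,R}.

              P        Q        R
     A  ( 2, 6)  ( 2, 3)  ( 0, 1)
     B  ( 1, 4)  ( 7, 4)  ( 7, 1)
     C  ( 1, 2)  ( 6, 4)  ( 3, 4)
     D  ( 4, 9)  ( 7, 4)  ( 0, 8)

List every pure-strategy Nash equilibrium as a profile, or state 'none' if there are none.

(A,P): not NE [P1→D gives 4>2]
(A,Q): not NE [P1→D gives 7>2; P2→P gives 6>3]
(A,R): not NE [P1→B gives 7>0; P2→P gives 6>1]
(B,P): not NE [P1→D gives 4>1]
(B,Q): NE
(B,R): not NE [P2→Q gives 4>1]
(C,P): not NE [P1→D gives 4>1; P2→R gives 4>2]
(C,Q): not NE [P1→D gives 7>6]
(C,R): not NE [P1→B gives 7>3]
(D,P): NE
(D,Q): not NE [P2→P gives 9>4]
(D,R): not NE [P1→B gives 7>0; P2→P gives 9>8]

Nash profiles: (B,Q), (D,P)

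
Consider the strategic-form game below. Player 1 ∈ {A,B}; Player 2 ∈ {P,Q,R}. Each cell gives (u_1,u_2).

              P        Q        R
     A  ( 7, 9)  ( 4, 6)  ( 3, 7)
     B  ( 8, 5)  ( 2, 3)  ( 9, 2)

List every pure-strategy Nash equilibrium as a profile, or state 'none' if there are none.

PSNE = {(B,P)}

(A,P): not NE [P1→B gives 8>7]
(A,Q): not NE [P2→P gives 9>6]
(A,R): not NE [P1→B gives 9>3; P2→P gives 9>7]
(B,P): NE
(B,Q): not NE [P1→A gives 4>2; P2→P gives 5>3]
(B,R): not NE [P2→P gives 5>2]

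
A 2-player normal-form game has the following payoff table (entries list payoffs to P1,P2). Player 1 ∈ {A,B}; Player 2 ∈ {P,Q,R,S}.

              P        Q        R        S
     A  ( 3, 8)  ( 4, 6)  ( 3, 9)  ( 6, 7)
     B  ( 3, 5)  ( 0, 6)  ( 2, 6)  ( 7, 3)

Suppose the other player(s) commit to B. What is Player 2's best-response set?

BR_2 = {Q,R}

u_2(P vs B) = 5
u_2(Q vs B) = 6
u_2(R vs B) = 6
u_2(S vs B) = 3
max payoff 6 at {Q,R}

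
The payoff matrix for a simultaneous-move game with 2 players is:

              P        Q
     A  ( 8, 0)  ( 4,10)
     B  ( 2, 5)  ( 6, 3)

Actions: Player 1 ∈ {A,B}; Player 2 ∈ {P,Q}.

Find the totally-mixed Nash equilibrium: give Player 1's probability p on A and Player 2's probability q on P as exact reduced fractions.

p=1/6, q=1/4

P1 indiff ⇒ q·8+(1-q)·4 = q·2+(1-q)·6 ⇒ q(6) = (1-q)(2) ⇒ q = 1/4
P2 indiff ⇒ p·0+(1-p)·5 = p·10+(1-p)·3 ⇒ p(-10) = (1-p)(-2) ⇒ p = 1/6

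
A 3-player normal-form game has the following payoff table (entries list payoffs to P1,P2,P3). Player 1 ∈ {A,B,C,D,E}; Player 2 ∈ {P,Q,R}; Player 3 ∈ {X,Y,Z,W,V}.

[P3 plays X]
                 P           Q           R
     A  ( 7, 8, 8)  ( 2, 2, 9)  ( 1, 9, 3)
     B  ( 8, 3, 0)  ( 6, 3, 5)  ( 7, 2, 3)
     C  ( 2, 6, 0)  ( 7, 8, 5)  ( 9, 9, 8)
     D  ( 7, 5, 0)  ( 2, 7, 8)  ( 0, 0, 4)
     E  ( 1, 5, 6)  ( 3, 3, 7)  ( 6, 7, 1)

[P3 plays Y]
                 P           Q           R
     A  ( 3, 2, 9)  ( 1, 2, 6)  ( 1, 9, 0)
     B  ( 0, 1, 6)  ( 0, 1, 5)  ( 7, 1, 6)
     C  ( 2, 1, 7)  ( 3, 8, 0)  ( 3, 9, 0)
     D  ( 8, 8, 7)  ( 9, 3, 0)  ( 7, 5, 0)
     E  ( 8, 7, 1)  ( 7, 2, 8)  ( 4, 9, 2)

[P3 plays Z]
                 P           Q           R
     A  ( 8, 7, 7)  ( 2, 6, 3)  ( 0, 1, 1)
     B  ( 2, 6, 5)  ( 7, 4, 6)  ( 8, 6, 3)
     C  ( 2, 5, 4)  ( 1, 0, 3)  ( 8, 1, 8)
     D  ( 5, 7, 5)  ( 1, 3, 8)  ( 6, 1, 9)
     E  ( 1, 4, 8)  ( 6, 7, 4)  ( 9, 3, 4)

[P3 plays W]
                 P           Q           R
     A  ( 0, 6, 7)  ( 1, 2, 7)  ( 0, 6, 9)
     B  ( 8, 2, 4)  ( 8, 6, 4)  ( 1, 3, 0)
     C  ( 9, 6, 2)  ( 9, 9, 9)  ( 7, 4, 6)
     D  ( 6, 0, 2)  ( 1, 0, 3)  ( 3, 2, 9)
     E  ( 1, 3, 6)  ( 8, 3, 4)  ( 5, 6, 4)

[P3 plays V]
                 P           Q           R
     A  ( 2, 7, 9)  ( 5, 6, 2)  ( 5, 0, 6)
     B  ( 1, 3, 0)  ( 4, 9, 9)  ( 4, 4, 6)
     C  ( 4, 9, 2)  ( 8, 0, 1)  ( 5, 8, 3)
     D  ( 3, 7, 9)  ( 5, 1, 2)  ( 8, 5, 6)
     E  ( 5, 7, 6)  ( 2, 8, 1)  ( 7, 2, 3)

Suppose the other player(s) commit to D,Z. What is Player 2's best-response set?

P2 best: {P}

u_2(P vs D,Z) = 7
u_2(Q vs D,Z) = 3
u_2(R vs D,Z) = 1
max payoff 7 at {P}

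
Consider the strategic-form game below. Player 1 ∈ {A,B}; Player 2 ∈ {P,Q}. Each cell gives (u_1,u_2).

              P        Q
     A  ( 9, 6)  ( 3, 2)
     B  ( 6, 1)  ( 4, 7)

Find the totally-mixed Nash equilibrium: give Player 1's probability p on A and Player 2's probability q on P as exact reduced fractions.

p=3/5, q=1/4

P1 indiff ⇒ q·9+(1-q)·3 = q·6+(1-q)·4 ⇒ q(3) = (1-q)(1) ⇒ q = 1/4
P2 indiff ⇒ p·6+(1-p)·1 = p·2+(1-p)·7 ⇒ p(4) = (1-p)(6) ⇒ p = 3/5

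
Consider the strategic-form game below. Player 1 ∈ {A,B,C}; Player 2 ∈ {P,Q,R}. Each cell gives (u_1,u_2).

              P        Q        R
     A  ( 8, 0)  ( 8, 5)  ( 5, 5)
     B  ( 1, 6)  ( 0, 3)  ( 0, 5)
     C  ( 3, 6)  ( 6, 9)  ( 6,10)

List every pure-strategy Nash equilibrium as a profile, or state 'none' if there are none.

(A,P): not NE [P2→R gives 5>0]
(A,Q): NE
(A,R): not NE [P1→C gives 6>5]
(B,P): not NE [P1→A gives 8>1]
(B,Q): not NE [P1→A gives 8>0; P2→P gives 6>3]
(B,R): not NE [P1→C gives 6>0; P2→P gives 6>5]
(C,P): not NE [P1→A gives 8>3; P2→R gives 10>6]
(C,Q): not NE [P1→A gives 8>6; P2→R gives 10>9]
(C,R): NE

PSNE = {(A,Q), (C,R)}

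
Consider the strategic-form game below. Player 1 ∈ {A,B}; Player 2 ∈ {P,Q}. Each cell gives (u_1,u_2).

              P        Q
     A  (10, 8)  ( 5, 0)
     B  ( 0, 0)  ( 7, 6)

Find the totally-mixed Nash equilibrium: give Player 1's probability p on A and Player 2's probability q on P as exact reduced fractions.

p=3/7, q=1/6

P1 indiff ⇒ q·10+(1-q)·5 = q·0+(1-q)·7 ⇒ q(10) = (1-q)(2) ⇒ q = 1/6
P2 indiff ⇒ p·8+(1-p)·0 = p·0+(1-p)·6 ⇒ p(8) = (1-p)(6) ⇒ p = 3/7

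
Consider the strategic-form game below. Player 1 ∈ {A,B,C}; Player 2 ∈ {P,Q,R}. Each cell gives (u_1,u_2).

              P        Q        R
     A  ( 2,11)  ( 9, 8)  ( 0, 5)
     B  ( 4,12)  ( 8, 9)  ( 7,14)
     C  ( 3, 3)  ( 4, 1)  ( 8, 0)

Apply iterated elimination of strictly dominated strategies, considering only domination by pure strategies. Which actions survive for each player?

P2 drop Q (P beats it: A:11>8 B:12>9 C:3>1)
P1 drop A (B beats it: P:4>2 R:7>0)
P1→{B,C} P2→{P,R}

IESDS → P1:{B,C} P2:{P,R}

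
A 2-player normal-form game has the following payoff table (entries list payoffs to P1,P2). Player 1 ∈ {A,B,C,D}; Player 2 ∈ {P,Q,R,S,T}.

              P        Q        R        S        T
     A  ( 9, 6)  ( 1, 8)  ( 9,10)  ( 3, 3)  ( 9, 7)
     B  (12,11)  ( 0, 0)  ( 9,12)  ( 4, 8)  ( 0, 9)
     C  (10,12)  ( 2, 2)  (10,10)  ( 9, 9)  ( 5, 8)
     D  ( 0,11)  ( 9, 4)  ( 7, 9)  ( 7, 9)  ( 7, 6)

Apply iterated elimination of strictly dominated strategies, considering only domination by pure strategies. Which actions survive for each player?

Remaining: P1:{B,C} P2:{P,R}

P2 drop Q (R beats it: A:10>8 B:12>0 C:10>2 D:9>4)
P2 drop S (P beats it: A:6>3 B:11>8 C:12>9 D:11>9)
P1 drop D (A beats it: P:9>0 R:9>7 T:9>7)
P2 drop T (R beats it: A:10>7 B:12>9 C:10>8)
P1 drop A (C beats it: P:10>9 R:10>9)
P1→{B,C} P2→{P,R}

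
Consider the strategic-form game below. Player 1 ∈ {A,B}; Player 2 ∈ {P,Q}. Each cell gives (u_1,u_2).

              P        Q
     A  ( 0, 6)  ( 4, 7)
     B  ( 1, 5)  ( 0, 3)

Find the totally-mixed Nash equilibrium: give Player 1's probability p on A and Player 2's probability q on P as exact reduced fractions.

P1 indiff ⇒ q·0+(1-q)·4 = q·1+(1-q)·0 ⇒ q(-1) = (1-q)(-4) ⇒ q = 4/5
P2 indiff ⇒ p·6+(1-p)·5 = p·7+(1-p)·3 ⇒ p(-1) = (1-p)(-2) ⇒ p = 2/3

P1 mixes 2/3 on A; P2 mixes 4/5 on P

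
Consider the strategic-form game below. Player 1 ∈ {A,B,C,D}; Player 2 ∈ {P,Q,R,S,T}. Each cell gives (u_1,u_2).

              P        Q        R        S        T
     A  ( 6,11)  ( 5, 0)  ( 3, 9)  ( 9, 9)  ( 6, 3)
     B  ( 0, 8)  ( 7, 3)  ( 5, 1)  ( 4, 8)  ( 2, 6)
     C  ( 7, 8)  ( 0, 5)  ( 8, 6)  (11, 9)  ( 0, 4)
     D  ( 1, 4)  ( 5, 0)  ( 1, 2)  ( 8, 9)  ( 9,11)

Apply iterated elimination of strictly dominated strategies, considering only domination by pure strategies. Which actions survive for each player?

P2 drop Q (P beats it: A:11>0 B:8>3 C:8>5 D:4>0)
P2 drop R (P beats it: A:11>9 B:8>1 C:8>6 D:4>2)
P1 drop B (A beats it: P:6>0 S:9>4 T:6>2)
P1→{A,C,D} P2→{P,S,T}

IESDS → P1:{A,C,D} P2:{P,S,T}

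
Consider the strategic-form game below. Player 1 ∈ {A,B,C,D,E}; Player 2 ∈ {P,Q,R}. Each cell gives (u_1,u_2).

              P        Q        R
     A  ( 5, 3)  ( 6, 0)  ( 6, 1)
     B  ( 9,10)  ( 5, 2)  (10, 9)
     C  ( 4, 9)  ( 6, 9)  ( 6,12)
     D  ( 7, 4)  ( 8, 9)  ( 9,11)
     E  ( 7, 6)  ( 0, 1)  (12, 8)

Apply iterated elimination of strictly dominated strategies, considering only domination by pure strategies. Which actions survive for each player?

Survivors P1:{B,E} P2:{P,R}

P1 drop A (D beats it: P:7>5 Q:8>6 R:9>6)
P1 drop C (D beats it: P:7>4 Q:8>6 R:9>6)
P2 drop Q (R beats it: B:9>2 D:11>9 E:8>1)
P1 drop D (B beats it: P:9>7 R:10>9)
P1→{B,E} P2→{P,R}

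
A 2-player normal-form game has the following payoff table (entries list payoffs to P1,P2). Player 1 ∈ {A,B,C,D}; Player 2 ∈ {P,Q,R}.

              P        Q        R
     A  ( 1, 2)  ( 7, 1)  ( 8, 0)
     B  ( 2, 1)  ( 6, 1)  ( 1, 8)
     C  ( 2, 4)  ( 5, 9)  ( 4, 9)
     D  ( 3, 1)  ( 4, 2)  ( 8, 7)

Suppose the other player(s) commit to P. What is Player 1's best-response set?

P1 best: {D}

u_1(A vs P) = 1
u_1(B vs P) = 2
u_1(C vs P) = 2
u_1(D vs P) = 3
max payoff 3 at {D}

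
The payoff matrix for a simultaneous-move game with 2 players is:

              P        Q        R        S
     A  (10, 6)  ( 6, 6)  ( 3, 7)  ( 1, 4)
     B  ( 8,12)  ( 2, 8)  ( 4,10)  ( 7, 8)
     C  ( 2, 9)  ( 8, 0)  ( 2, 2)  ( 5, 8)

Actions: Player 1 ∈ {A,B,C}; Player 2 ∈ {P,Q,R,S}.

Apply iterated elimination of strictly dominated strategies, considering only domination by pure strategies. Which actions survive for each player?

IESDS → P1:{A,B} P2:{P,R}

P2 drop Q (R beats it: A:7>6 B:10>8 C:2>0)
P1 drop C (B beats it: P:8>2 R:4>2 S:7>5)
P2 drop S (P beats it: A:6>4 B:12>8)
P1→{A,B} P2→{P,R}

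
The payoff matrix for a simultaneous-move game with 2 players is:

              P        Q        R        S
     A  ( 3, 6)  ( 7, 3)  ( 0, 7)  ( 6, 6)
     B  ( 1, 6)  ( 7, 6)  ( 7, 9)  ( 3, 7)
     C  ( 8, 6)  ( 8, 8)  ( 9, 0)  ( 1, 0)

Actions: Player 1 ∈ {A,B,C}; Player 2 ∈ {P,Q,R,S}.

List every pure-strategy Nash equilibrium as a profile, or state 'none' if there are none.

PSNE = {(C,Q)}

(A,P): not NE [P1→C gives 8>3; P2→R gives 7>6]
(A,Q): not NE [P1→C gives 8>7; P2→R gives 7>3]
(A,R): not NE [P1→C gives 9>0]
(A,S): not NE [P2→R gives 7>6]
(B,P): not NE [P1→C gives 8>1; P2→R gives 9>6]
(B,Q): not NE [P1→C gives 8>7; P2→R gives 9>6]
(B,R): not NE [P1→C gives 9>7]
(B,S): not NE [P1→A gives 6>3; P2→R gives 9>7]
(C,P): not NE [P2→Q gives 8>6]
(C,Q): NE
(C,R): not NE [P2→Q gives 8>0]
(C,S): not NE [P1→A gives 6>1; P2→Q gives 8>0]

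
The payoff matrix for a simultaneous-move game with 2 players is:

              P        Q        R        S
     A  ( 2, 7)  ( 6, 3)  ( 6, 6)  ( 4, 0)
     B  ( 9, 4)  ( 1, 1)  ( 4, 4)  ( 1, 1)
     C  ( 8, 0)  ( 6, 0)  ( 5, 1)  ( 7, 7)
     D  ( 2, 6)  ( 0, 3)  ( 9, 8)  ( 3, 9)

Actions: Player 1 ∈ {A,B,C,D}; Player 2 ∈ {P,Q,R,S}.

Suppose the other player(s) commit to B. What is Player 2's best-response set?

P2 best: {P,R}

u_2(P vs B) = 4
u_2(Q vs B) = 1
u_2(R vs B) = 4
u_2(S vs B) = 1
max payoff 4 at {P,R}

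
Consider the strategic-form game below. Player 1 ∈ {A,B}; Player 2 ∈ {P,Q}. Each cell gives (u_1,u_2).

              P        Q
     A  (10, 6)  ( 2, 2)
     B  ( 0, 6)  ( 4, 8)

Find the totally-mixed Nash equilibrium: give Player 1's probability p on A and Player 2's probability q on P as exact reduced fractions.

P1 indiff ⇒ q·10+(1-q)·2 = q·0+(1-q)·4 ⇒ q(10) = (1-q)(2) ⇒ q = 1/6
P2 indiff ⇒ p·6+(1-p)·6 = p·2+(1-p)·8 ⇒ p(4) = (1-p)(2) ⇒ p = 1/3

p=1/3, q=1/6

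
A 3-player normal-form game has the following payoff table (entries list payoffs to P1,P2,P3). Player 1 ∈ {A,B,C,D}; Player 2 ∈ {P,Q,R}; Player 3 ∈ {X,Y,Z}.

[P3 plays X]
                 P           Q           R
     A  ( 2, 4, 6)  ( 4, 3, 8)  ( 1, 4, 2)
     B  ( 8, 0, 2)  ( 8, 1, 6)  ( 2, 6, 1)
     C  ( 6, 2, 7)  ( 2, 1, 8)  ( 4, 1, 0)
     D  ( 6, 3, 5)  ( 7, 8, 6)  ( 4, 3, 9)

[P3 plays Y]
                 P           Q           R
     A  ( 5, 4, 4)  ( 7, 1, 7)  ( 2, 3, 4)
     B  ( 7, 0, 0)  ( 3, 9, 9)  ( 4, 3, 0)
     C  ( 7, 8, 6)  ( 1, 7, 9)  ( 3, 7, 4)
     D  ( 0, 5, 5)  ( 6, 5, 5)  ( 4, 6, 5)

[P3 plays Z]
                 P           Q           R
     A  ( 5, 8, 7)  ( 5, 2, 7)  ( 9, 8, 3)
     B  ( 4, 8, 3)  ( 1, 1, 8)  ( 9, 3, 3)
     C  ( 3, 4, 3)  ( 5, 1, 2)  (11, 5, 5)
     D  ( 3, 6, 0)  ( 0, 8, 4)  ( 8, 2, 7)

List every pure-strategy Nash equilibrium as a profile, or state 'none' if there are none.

(A,P,X): not NE [P1→B gives 8>2; P3→Z gives 7>6]
(A,P,Y): not NE [P1→C gives 7>5; P3→Z gives 7>4]
(A,P,Z): NE
(A,Q,X): not NE [P1→B gives 8>4; P2→R gives 4>3]
(A,Q,Y): not NE [P2→P gives 4>1; P3→X gives 8>7]
(A,Q,Z): not NE [P2→R gives 8>2; P3→X gives 8>7]
(A,R,X): not NE [P1→D gives 4>1; P3→Y gives 4>2]
(A,R,Y): not NE [P1→D gives 4>2; P2→P gives 4>3]
(A,R,Z): not NE [P1→C gives 11>9; P3→Y gives 4>3]
(B,P,X): not NE [P2→R gives 6>0; P3→Z gives 3>2]
(B,P,Y): not NE [P2→Q gives 9>0; P3→Z gives 3>0]
(B,P,Z): not NE [P1→A gives 5>4]
(B,Q,X): not NE [P2→R gives 6>1; P3→Y gives 9>6]
(B,Q,Y): not NE [P1→A gives 7>3]
(B,Q,Z): not NE [P1→C gives 5>1; P2→P gives 8>1; P3→Y gives 9>8]
(B,R,X): not NE [P1→D gives 4>2; P3→Z gives 3>1]
(B,R,Y): not NE [P2→Q gives 9>3; P3→Z gives 3>0]
(B,R,Z): not NE [P1→C gives 11>9; P2→P gives 8>3]
(C,P,X): not NE [P1→B gives 8>6]
(C,P,Y): not NE [P3→X gives 7>6]
(C,P,Z): not NE [P1→A gives 5>3; P2→R gives 5>4; P3→X gives 7>3]
(C,Q,X): not NE [P1→B gives 8>2; P2→P gives 2>1; P3→Y gives 9>8]
(C,Q,Y): not NE [P1→A gives 7>1; P2→P gives 8>7]
(C,Q,Z): not NE [P2→R gives 5>1; P3→Y gives 9>2]
(C,R,X): not NE [P2→P gives 2>1; P3→Z gives 5>0]
(C,R,Y): not NE [P1→D gives 4>3; P2→P gives 8>7; P3→Z gives 5>4]
(C,R,Z): NE
(D,P,X): not NE [P1→B gives 8>6; P2→Q gives 8>3]
(D,P,Y): not NE [P1→C gives 7>0; P2→R gives 6>5]
(D,P,Z): not NE [P1→A gives 5>3; P2→Q gives 8>6; P3→Y gives 5>0]
(D,Q,X): not NE [P1→B gives 8>7]
(D,Q,Y): not NE [P1→A gives 7>6; P2→R gives 6>5; P3→X gives 6>5]
(D,Q,Z): not NE [P1→C gives 5>0; P3→X gives 6>4]
(D,R,X): not NE [P2→Q gives 8>3]
(D,R,Y): not NE [P3→X gives 9>5]
(D,R,Z): not NE [P1→C gives 11>8; P2→Q gives 8>2; P3→X gives 9>7]

NE set: (A,P,Z), (C,R,Z)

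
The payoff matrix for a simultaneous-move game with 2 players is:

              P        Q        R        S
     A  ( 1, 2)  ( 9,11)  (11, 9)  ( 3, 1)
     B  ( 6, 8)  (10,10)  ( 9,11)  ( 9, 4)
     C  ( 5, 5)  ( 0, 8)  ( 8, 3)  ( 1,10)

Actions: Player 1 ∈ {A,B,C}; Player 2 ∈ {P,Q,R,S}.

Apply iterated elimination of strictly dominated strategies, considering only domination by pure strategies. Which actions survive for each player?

P1 drop C (B beats it: P:6>5 Q:10>0 R:9>8 S:9>1)
P2 drop P (Q beats it: A:11>2 B:10>8)
P2 drop S (Q beats it: A:11>1 B:10>4)
P1→{A,B} P2→{Q,R}

Survivors P1:{A,B} P2:{Q,R}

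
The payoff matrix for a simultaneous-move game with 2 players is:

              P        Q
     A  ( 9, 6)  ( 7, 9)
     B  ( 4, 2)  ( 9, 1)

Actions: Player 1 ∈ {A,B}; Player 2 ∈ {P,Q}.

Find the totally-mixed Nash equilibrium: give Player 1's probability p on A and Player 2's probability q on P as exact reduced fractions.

P1 mixes 1/4 on A; P2 mixes 2/7 on P

P1 indiff ⇒ q·9+(1-q)·7 = q·4+(1-q)·9 ⇒ q(5) = (1-q)(2) ⇒ q = 2/7
P2 indiff ⇒ p·6+(1-p)·2 = p·9+(1-p)·1 ⇒ p(-3) = (1-p)(-1) ⇒ p = 1/4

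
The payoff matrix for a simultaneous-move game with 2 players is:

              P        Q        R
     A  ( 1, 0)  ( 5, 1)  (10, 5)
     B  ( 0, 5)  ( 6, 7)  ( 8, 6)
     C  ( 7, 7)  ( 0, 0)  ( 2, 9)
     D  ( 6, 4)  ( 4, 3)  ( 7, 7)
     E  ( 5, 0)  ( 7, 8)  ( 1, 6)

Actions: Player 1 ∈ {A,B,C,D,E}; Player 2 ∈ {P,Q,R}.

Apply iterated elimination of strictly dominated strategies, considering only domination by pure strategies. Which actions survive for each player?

P2 drop P (R beats it: A:5>0 B:6>5 C:9>7 D:7>4 E:6>0)
P1 drop C (A beats it: Q:5>0 R:10>2)
P1 drop D (A beats it: Q:5>4 R:10>7)
P1→{A,B,E} P2→{Q,R}

Remaining: P1:{A,B,E} P2:{Q,R}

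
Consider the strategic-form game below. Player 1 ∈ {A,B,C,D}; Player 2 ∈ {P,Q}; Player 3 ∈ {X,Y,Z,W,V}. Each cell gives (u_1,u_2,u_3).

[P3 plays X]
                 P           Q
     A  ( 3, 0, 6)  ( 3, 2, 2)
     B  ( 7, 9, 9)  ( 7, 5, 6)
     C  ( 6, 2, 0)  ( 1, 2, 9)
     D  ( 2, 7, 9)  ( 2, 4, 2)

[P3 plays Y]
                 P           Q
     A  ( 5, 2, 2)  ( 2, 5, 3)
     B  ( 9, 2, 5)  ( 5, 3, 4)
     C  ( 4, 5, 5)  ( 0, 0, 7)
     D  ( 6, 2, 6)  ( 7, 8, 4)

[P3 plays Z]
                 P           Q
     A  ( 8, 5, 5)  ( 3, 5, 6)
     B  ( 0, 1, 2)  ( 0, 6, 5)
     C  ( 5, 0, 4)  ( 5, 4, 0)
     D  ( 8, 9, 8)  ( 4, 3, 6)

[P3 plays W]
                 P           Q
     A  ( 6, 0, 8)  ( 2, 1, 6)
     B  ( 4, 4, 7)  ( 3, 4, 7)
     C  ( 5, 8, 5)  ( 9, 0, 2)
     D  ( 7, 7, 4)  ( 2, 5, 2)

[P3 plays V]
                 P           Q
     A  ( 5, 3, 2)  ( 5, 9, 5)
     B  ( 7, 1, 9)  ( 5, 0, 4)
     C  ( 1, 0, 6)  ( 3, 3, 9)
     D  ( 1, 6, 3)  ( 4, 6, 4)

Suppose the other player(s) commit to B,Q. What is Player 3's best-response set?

BR_3 = {W}

u_3(X vs B,Q) = 6
u_3(Y vs B,Q) = 4
u_3(Z vs B,Q) = 5
u_3(W vs B,Q) = 7
u_3(V vs B,Q) = 4
max payoff 7 at {W}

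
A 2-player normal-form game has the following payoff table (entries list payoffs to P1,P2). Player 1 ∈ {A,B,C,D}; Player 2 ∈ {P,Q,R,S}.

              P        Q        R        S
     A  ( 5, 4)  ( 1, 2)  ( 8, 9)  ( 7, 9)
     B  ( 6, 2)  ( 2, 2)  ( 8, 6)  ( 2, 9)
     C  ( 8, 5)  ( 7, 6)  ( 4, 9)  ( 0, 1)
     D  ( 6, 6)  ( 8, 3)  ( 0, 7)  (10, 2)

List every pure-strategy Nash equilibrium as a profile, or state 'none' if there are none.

NE set: (A,R)

(A,P): not NE [P1→C gives 8>5; P2→S gives 9>4]
(A,Q): not NE [P1→D gives 8>1; P2→S gives 9>2]
(A,R): NE
(A,S): not NE [P1→D gives 10>7]
(B,P): not NE [P1→C gives 8>6; P2→S gives 9>2]
(B,Q): not NE [P1→D gives 8>2; P2→S gives 9>2]
(B,R): not NE [P2→S gives 9>6]
(B,S): not NE [P1→D gives 10>2]
(C,P): not NE [P2→R gives 9>5]
(C,Q): not NE [P1→D gives 8>7; P2→R gives 9>6]
(C,R): not NE [P1→B gives 8>4]
(C,S): not NE [P1→D gives 10>0; P2→R gives 9>1]
(D,P): not NE [P1→C gives 8>6; P2→R gives 7>6]
(D,Q): not NE [P2→R gives 7>3]
(D,R): not NE [P1→B gives 8>0]
(D,S): not NE [P2→R gives 7>2]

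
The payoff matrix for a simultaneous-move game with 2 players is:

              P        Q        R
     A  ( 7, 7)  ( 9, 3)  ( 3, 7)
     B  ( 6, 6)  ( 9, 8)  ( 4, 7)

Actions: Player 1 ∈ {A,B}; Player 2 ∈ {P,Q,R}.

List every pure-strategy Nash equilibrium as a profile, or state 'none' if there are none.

(A,P): NE
(A,Q): not NE [P2→R gives 7>3]
(A,R): not NE [P1→B gives 4>3]
(B,P): not NE [P1→A gives 7>6; P2→Q gives 8>6]
(B,Q): NE
(B,R): not NE [P2→Q gives 8>7]

Nash profiles: (A,P), (B,Q)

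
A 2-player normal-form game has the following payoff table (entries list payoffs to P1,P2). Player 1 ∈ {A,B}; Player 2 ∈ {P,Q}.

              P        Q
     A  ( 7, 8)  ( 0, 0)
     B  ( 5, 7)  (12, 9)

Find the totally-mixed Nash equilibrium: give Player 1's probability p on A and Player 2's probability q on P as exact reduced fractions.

P1 indiff ⇒ q·7+(1-q)·0 = q·5+(1-q)·12 ⇒ q(2) = (1-q)(12) ⇒ q = 6/7
P2 indiff ⇒ p·8+(1-p)·7 = p·0+(1-p)·9 ⇒ p(8) = (1-p)(2) ⇒ p = 1/5

p=1/5, q=6/7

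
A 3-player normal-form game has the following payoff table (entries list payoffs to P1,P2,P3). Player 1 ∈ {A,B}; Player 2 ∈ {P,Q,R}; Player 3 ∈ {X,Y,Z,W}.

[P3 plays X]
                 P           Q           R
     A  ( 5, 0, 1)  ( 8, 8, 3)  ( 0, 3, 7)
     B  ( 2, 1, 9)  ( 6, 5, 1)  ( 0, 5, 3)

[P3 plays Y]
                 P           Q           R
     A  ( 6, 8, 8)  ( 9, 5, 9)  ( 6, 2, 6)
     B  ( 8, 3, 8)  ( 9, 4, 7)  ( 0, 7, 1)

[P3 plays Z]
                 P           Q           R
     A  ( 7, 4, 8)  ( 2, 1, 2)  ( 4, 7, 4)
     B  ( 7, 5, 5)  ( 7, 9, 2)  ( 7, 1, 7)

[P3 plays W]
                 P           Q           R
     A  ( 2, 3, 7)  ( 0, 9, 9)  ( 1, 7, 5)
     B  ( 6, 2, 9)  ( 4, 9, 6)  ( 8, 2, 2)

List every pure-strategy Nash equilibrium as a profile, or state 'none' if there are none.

Equilibria: none

(A,P,X): not NE [P2→Q gives 8>0; P3→Z gives 8>1]
(A,P,Y): not NE [P1→B gives 8>6]
(A,P,Z): not NE [P2→R gives 7>4]
(A,P,W): not NE [P1→B gives 6>2; P2→Q gives 9>3; P3→Z gives 8>7]
(A,Q,X): not NE [P3→W gives 9>3]
(A,Q,Y): not NE [P2→P gives 8>5]
(A,Q,Z): not NE [P1→B gives 7>2; P2→R gives 7>1; P3→W gives 9>2]
(A,Q,W): not NE [P1→B gives 4>0]
(A,R,X): not NE [P2→Q gives 8>3]
(A,R,Y): not NE [P2→P gives 8>2; P3→X gives 7>6]
(A,R,Z): not NE [P1→B gives 7>4; P3→X gives 7>4]
(A,R,W): not NE [P1→B gives 8>1; P2→Q gives 9>7; P3→X gives 7>5]
(B,P,X): not NE [P1→A gives 5>2; P2→R gives 5>1]
(B,P,Y): not NE [P2→R gives 7>3; P3→W gives 9>8]
(B,P,Z): not NE [P2→Q gives 9>5; P3→W gives 9>5]
(B,P,W): not NE [P2→Q gives 9>2]
(B,Q,X): not NE [P1→A gives 8>6; P3→Y gives 7>1]
(B,Q,Y): not NE [P2→R gives 7>4]
(B,Q,Z): not NE [P3→Y gives 7>2]
(B,Q,W): not NE [P3→Y gives 7>6]
(B,R,X): not NE [P3→Z gives 7>3]
(B,R,Y): not NE [P1→A gives 6>0; P3→Z gives 7>1]
(B,R,Z): not NE [P2→Q gives 9>1]
(B,R,W): not NE [P2→Q gives 9>2; P3→Z gives 7>2]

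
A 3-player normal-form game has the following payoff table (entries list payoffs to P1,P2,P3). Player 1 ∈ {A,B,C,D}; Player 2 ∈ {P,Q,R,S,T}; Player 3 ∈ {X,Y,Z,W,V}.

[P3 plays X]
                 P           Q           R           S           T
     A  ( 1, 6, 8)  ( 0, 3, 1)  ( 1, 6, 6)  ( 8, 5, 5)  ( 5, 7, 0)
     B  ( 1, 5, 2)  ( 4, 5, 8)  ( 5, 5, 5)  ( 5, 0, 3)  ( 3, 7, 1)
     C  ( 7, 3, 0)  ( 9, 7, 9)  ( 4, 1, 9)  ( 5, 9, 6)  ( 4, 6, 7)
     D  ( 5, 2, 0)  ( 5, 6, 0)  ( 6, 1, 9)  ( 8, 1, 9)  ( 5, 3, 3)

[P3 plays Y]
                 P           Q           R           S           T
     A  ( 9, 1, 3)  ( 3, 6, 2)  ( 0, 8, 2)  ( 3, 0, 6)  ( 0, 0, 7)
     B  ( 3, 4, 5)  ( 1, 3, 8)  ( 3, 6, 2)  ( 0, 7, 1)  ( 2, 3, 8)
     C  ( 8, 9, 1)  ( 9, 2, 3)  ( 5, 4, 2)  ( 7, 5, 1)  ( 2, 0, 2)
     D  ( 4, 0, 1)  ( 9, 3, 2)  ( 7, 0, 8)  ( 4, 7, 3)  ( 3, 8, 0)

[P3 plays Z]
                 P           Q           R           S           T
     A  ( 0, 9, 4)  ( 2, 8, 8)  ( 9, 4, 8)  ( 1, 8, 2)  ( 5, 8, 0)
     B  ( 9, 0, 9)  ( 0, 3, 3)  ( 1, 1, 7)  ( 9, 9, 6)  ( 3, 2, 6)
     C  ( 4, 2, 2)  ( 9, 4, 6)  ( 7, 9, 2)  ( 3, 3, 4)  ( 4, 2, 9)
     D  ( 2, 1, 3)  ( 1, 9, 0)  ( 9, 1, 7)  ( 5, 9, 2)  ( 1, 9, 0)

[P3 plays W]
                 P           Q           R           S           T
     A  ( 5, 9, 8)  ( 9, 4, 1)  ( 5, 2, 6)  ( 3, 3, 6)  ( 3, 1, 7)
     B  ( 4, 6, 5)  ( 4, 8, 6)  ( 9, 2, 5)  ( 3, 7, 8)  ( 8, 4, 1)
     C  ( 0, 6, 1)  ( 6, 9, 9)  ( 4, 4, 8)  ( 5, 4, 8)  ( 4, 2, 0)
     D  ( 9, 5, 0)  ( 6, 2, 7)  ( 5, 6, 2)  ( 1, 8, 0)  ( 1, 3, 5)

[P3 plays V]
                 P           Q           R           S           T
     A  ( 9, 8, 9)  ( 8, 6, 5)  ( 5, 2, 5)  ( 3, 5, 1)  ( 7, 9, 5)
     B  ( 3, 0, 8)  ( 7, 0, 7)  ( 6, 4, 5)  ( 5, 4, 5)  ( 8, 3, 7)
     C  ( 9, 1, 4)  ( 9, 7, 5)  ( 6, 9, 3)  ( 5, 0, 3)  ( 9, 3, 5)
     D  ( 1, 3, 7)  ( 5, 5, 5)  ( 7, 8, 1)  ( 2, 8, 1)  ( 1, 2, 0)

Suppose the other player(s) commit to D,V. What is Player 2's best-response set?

argmax u_2 = {R,S}

u_2(P vs D,V) = 3
u_2(Q vs D,V) = 5
u_2(R vs D,V) = 8
u_2(S vs D,V) = 8
u_2(T vs D,V) = 2
max payoff 8 at {R,S}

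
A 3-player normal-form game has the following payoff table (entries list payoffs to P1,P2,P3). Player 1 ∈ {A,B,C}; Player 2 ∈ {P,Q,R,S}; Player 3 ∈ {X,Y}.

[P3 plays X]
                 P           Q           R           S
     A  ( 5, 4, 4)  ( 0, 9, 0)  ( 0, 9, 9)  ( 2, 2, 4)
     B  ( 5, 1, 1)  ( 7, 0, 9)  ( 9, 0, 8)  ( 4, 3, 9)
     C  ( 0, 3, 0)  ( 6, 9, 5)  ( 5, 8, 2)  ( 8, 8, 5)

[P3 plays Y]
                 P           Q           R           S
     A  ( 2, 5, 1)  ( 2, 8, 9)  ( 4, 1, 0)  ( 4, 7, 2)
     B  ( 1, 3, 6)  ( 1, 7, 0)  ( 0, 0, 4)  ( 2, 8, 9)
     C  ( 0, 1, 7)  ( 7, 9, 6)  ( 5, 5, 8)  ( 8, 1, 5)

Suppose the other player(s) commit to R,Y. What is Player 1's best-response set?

P1 best: {C}

u_1(A vs R,Y) = 4
u_1(B vs R,Y) = 0
u_1(C vs R,Y) = 5
max payoff 5 at {C}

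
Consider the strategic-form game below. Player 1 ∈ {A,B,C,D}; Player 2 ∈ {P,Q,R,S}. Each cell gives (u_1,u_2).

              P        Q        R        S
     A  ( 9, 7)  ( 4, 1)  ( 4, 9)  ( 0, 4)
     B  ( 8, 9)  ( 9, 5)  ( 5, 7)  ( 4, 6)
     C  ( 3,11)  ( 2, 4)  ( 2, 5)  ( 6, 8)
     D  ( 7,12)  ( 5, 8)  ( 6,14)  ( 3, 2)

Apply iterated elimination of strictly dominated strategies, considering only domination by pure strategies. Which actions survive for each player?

P2 drop Q (P beats it: A:7>1 B:9>5 C:11>4 D:12>8)
P2 drop S (P beats it: A:7>4 B:9>6 C:11>8 D:12>2)
P1 drop C (A beats it: P:9>3 R:4>2)
P1→{A,B,D} P2→{P,R}

Remaining: P1:{A,B,D} P2:{P,R}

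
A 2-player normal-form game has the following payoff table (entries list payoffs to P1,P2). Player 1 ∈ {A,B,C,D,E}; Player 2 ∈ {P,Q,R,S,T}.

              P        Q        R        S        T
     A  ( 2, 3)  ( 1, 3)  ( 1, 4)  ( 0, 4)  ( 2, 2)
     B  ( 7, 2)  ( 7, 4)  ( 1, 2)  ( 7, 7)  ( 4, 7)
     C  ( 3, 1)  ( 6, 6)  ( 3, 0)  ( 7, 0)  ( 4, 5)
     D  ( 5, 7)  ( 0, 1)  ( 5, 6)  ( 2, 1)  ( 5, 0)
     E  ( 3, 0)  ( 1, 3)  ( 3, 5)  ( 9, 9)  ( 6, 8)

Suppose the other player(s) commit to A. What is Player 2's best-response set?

argmax u_2 = {R,S}

u_2(P vs A) = 3
u_2(Q vs A) = 3
u_2(R vs A) = 4
u_2(S vs A) = 4
u_2(T vs A) = 2
max payoff 4 at {R,S}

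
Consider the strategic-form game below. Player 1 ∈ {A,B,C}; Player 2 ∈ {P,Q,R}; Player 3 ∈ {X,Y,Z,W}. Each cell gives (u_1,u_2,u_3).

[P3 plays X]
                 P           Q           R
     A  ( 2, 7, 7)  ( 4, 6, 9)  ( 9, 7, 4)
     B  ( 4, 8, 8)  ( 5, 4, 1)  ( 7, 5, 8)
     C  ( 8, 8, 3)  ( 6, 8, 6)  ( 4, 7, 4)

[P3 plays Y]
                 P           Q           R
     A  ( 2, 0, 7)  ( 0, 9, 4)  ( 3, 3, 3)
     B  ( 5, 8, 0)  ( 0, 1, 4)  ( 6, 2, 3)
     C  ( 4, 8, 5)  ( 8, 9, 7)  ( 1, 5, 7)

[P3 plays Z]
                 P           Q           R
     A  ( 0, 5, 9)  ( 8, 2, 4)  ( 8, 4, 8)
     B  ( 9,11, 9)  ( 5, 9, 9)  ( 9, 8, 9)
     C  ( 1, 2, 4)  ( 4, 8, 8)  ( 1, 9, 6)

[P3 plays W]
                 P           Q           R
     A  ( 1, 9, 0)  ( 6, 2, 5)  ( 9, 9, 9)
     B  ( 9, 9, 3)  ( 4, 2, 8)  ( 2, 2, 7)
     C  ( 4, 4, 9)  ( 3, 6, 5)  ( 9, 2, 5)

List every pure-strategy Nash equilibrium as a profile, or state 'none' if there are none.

Nash profiles: (A,R,W), (B,P,Z)

(A,P,X): not NE [P1→C gives 8>2; P3→Z gives 9>7]
(A,P,Y): not NE [P1→B gives 5>2; P2→Q gives 9>0; P3→Z gives 9>7]
(A,P,Z): not NE [P1→B gives 9>0]
(A,P,W): not NE [P1→B gives 9>1; P3→Z gives 9>0]
(A,Q,X): not NE [P1→C gives 6>4; P2→R gives 7>6]
(A,Q,Y): not NE [P1→C gives 8>0; P3→X gives 9>4]
(A,Q,Z): not NE [P2→P gives 5>2; P3→X gives 9>4]
(A,Q,W): not NE [P2→R gives 9>2; P3→X gives 9>5]
(A,R,X): not NE [P3→W gives 9>4]
(A,R,Y): not NE [P1→B gives 6>3; P2→Q gives 9>3; P3→W gives 9>3]
(A,R,Z): not NE [P1→B gives 9>8; P2→P gives 5>4; P3→W gives 9>8]
(A,R,W): NE
(B,P,X): not NE [P1→C gives 8>4; P3→Z gives 9>8]
(B,P,Y): not NE [P3→Z gives 9>0]
(B,P,Z): NE
(B,P,W): not NE [P3→Z gives 9>3]
(B,Q,X): not NE [P1→C gives 6>5; P2→P gives 8>4; P3→Z gives 9>1]
(B,Q,Y): not NE [P1→C gives 8>0; P2→P gives 8>1; P3→Z gives 9>4]
(B,Q,Z): not NE [P1→A gives 8>5; P2→P gives 11>9]
(B,Q,W): not NE [P1→A gives 6>4; P2→P gives 9>2; P3→Z gives 9>8]
(B,R,X): not NE [P1→A gives 9>7; P2→P gives 8>5; P3→Z gives 9>8]
(B,R,Y): not NE [P2→P gives 8>2; P3→Z gives 9>3]
(B,R,Z): not NE [P2→P gives 11>8]
(B,R,W): not NE [P1→C gives 9>2; P2→P gives 9>2; P3→Z gives 9>7]
(C,P,X): not NE [P3→W gives 9>3]
(C,P,Y): not NE [P1→B gives 5>4; P2→Q gives 9>8; P3→W gives 9>5]
(C,P,Z): not NE [P1→B gives 9>1; P2→R gives 9>2; P3→W gives 9>4]
(C,P,W): not NE [P1→B gives 9>4; P2→Q gives 6>4]
(C,Q,X): not NE [P3→Z gives 8>6]
(C,Q,Y): not NE [P3→Z gives 8>7]
(C,Q,Z): not NE [P1→A gives 8>4; P2→R gives 9>8]
(C,Q,W): not NE [P1→A gives 6>3; P3→Z gives 8>5]
(C,R,X): not NE [P1→A gives 9>4; P2→Q gives 8>7; P3→Y gives 7>4]
(C,R,Y): not NE [P1→B gives 6>1; P2→Q gives 9>5]
(C,R,Z): not NE [P1→B gives 9>1; P3→Y gives 7>6]
(C,R,W): not NE [P2→Q gives 6>2; P3→Y gives 7>5]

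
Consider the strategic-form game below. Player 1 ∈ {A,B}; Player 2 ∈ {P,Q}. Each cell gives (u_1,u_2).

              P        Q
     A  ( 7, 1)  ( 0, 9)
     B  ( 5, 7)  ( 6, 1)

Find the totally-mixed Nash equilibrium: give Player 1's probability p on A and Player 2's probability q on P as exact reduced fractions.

P1 indiff ⇒ q·7+(1-q)·0 = q·5+(1-q)·6 ⇒ q(2) = (1-q)(6) ⇒ q = 3/4
P2 indiff ⇒ p·1+(1-p)·7 = p·9+(1-p)·1 ⇒ p(-8) = (1-p)(-6) ⇒ p = 3/7

(p,q) = (3/7, 3/4)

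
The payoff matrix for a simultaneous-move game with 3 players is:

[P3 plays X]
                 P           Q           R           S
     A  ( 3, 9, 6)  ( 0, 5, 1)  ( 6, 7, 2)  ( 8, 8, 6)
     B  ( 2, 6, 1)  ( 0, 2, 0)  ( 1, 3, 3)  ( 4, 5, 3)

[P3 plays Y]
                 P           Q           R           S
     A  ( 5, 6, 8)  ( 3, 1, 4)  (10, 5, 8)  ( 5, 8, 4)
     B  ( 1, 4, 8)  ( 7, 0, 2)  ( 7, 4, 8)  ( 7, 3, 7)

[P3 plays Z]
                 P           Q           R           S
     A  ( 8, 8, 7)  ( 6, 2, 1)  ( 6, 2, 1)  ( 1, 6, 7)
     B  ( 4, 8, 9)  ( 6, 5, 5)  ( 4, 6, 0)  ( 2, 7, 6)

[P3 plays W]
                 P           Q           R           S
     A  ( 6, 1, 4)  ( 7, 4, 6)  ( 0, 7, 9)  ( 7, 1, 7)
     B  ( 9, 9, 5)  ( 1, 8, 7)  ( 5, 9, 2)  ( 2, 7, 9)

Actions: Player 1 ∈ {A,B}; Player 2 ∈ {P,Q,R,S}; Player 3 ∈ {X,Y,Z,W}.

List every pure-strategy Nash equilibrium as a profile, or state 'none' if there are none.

PSNE: ∅

(A,P,X): not NE [P3→Y gives 8>6]
(A,P,Y): not NE [P2→S gives 8>6]
(A,P,Z): not NE [P3→Y gives 8>7]
(A,P,W): not NE [P1→B gives 9>6; P2→R gives 7>1; P3→Y gives 8>4]
(A,Q,X): not NE [P2→P gives 9>5; P3→W gives 6>1]
(A,Q,Y): not NE [P1→B gives 7>3; P2→S gives 8>1; P3→W gives 6>4]
(A,Q,Z): not NE [P2→P gives 8>2; P3→W gives 6>1]
(A,Q,W): not NE [P2→R gives 7>4]
(A,R,X): not NE [P2→P gives 9>7; P3→W gives 9>2]
(A,R,Y): not NE [P2→S gives 8>5; P3→W gives 9>8]
(A,R,Z): not NE [P2→P gives 8>2; P3→W gives 9>1]
(A,R,W): not NE [P1→B gives 5>0]
(A,S,X): not NE [P2→P gives 9>8; P3→W gives 7>6]
(A,S,Y): not NE [P1→B gives 7>5; P3→W gives 7>4]
(A,S,Z): not NE [P1→B gives 2>1; P2→P gives 8>6]
(A,S,W): not NE [P2→R gives 7>1]
(B,P,X): not NE [P1→A gives 3>2; P3→Z gives 9>1]
(B,P,Y): not NE [P1→A gives 5>1; P3→Z gives 9>8]
(B,P,Z): not NE [P1→A gives 8>4]
(B,P,W): not NE [P3→Z gives 9>5]
(B,Q,X): not NE [P2→P gives 6>2; P3→W gives 7>0]
(B,Q,Y): not NE [P2→R gives 4>0; P3→W gives 7>2]
(B,Q,Z): not NE [P2→P gives 8>5; P3→W gives 7>5]
(B,Q,W): not NE [P1→A gives 7>1; P2→R gives 9>8]
(B,R,X): not NE [P1→A gives 6>1; P2→P gives 6>3; P3→Y gives 8>3]
(B,R,Y): not NE [P1→A gives 10>7]
(B,R,Z): not NE [P1→A gives 6>4; P2→P gives 8>6; P3→Y gives 8>0]
(B,R,W): not NE [P3→Y gives 8>2]
(B,S,X): not NE [P1→A gives 8>4; P2→P gives 6>5; P3→W gives 9>3]
(B,S,Y): not NE [P2→R gives 4>3; P3→W gives 9>7]
(B,S,Z): not NE [P2→P gives 8>7; P3→W gives 9>6]
(B,S,W): not NE [P1→A gives 7>2; P2→R gives 9>7]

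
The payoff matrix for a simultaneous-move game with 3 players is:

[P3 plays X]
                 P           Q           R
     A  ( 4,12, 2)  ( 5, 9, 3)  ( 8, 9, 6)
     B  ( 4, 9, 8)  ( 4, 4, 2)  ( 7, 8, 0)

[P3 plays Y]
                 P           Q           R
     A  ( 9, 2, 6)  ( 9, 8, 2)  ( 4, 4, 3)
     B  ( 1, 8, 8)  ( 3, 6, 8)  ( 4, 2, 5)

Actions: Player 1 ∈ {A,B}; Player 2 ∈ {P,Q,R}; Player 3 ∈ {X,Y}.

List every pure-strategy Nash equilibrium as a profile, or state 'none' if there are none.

NE set: (B,P,X)

(A,P,X): not NE [P3→Y gives 6>2]
(A,P,Y): not NE [P2→Q gives 8>2]
(A,Q,X): not NE [P2→P gives 12>9]
(A,Q,Y): not NE [P3→X gives 3>2]
(A,R,X): not NE [P2→P gives 12>9]
(A,R,Y): not NE [P2→Q gives 8>4; P3→X gives 6>3]
(B,P,X): NE
(B,P,Y): not NE [P1→A gives 9>1]
(B,Q,X): not NE [P1→A gives 5>4; P2→P gives 9>4; P3→Y gives 8>2]
(B,Q,Y): not NE [P1→A gives 9>3; P2→P gives 8>6]
(B,R,X): not NE [P1→A gives 8>7; P2→P gives 9>8; P3→Y gives 5>0]
(B,R,Y): not NE [P2→P gives 8>2]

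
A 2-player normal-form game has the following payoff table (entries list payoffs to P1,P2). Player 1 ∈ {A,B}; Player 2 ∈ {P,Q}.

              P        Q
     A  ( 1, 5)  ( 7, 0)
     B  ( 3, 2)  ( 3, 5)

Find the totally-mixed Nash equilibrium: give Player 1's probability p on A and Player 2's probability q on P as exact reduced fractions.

P1 indiff ⇒ q·1+(1-q)·7 = q·3+(1-q)·3 ⇒ q(-2) = (1-q)(-4) ⇒ q = 2/3
P2 indiff ⇒ p·5+(1-p)·2 = p·0+(1-p)·5 ⇒ p(5) = (1-p)(3) ⇒ p = 3/8

P1 mixes 3/8 on A; P2 mixes 2/3 on P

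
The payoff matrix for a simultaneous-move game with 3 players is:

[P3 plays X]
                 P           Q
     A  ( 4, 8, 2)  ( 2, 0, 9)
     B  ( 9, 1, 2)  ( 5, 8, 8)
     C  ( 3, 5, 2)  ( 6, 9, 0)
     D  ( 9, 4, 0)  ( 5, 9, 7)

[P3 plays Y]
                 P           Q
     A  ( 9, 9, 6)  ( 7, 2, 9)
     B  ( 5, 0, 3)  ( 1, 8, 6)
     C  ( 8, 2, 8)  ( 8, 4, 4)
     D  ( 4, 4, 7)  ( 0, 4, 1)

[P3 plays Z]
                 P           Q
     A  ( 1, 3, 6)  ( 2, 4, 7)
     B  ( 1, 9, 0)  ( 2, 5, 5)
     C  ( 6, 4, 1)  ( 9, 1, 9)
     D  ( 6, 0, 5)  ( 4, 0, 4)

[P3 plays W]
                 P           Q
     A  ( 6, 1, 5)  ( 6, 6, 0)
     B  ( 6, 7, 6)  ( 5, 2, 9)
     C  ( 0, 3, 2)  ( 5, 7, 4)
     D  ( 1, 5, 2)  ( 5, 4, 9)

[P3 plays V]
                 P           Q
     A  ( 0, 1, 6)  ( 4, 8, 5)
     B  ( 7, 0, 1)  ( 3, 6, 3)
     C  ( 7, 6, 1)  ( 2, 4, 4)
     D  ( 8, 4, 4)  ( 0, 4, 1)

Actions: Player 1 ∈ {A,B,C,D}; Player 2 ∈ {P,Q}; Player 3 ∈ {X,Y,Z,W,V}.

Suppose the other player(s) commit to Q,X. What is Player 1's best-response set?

P1 best: {C}

u_1(A vs Q,X) = 2
u_1(B vs Q,X) = 5
u_1(C vs Q,X) = 6
u_1(D vs Q,X) = 5
max payoff 6 at {C}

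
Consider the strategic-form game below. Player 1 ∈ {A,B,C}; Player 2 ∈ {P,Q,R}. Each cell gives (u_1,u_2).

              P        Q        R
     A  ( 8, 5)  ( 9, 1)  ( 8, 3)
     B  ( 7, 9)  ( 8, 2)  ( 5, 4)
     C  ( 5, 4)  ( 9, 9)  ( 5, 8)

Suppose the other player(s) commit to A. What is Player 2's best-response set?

P2 best: {P}

u_2(P vs A) = 5
u_2(Q vs A) = 1
u_2(R vs A) = 3
max payoff 5 at {P}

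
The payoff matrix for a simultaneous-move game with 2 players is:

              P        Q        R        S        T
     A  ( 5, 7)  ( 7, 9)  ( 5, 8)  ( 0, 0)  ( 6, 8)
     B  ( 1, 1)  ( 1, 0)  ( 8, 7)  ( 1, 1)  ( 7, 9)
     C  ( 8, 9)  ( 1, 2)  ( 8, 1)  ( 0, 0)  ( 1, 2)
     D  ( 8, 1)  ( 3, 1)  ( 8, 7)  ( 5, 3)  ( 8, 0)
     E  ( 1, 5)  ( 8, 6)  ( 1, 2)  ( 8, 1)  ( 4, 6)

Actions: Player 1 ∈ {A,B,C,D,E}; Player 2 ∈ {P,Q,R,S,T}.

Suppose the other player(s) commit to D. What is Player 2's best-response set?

u_2(P vs D) = 1
u_2(Q vs D) = 1
u_2(R vs D) = 7
u_2(S vs D) = 3
u_2(T vs D) = 0
max payoff 7 at {R}

BR_2 = {R}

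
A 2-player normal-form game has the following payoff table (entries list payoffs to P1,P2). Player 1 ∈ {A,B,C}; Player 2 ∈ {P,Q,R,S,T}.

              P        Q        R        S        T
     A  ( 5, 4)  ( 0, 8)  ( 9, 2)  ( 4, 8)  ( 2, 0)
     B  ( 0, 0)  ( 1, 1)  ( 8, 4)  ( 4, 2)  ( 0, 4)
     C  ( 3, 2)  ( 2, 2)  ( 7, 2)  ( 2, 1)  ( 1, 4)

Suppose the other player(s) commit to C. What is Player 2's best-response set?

u_2(P vs C) = 2
u_2(Q vs C) = 2
u_2(R vs C) = 2
u_2(S vs C) = 1
u_2(T vs C) = 4
max payoff 4 at {T}

P2 best: {T}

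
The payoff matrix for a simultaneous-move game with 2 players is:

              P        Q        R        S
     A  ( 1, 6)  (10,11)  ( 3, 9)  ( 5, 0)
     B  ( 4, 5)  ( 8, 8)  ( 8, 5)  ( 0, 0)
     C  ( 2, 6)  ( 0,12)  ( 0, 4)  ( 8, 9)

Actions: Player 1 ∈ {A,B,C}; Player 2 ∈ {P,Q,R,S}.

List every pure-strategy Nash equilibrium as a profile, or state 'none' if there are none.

NE set: (A,Q)

(A,P): not NE [P1→B gives 4>1; P2→Q gives 11>6]
(A,Q): NE
(A,R): not NE [P1→B gives 8>3; P2→Q gives 11>9]
(A,S): not NE [P1→C gives 8>5; P2→Q gives 11>0]
(B,P): not NE [P2→Q gives 8>5]
(B,Q): not NE [P1→A gives 10>8]
(B,R): not NE [P2→Q gives 8>5]
(B,S): not NE [P1→C gives 8>0; P2→Q gives 8>0]
(C,P): not NE [P1→B gives 4>2; P2→Q gives 12>6]
(C,Q): not NE [P1→A gives 10>0]
(C,R): not NE [P1→B gives 8>0; P2→Q gives 12>4]
(C,S): not NE [P2→Q gives 12>9]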